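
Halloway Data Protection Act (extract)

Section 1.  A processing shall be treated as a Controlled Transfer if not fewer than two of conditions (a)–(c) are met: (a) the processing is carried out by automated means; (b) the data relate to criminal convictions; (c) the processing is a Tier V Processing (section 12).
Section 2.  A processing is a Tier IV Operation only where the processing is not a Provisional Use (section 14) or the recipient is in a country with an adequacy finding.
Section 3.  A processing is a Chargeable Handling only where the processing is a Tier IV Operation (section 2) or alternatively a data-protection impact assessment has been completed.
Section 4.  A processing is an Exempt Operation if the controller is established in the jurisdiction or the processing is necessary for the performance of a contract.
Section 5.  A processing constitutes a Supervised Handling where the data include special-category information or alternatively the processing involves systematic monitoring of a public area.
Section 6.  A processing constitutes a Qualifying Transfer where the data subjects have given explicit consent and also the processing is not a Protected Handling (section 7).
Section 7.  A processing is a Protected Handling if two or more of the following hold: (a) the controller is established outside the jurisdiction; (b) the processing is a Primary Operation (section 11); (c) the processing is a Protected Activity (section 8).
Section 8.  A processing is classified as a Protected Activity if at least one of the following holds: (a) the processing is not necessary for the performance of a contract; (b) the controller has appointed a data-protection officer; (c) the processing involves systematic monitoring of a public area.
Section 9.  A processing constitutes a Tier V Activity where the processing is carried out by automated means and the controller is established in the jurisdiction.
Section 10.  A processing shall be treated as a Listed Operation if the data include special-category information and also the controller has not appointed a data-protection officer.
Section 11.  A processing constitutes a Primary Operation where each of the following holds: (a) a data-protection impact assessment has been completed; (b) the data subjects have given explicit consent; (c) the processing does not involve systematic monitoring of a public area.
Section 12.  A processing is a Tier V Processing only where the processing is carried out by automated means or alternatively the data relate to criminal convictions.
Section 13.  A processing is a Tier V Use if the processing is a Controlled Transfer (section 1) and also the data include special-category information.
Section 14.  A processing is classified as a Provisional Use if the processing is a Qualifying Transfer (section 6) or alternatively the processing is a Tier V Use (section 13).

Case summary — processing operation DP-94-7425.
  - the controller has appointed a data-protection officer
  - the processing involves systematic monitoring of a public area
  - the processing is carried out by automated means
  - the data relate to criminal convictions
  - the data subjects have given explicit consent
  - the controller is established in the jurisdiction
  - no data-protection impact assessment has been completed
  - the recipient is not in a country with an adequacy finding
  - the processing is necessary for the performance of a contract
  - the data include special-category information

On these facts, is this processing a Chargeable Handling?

No

section 11 — Primary Operation: [a data-protection impact assessment has been completed? no] AND [the data subjects have given explicit consent? yes] AND [the processing does not involve systematic monitoring of a public area? no] → not satisfied.
section 8 — Protected Activity: [the processing is not necessary for the performance of a contract? no] OR [the controller has appointed a data-protection officer? yes] OR [the processing involves systematic monitoring of a public area? yes] → satisfied.
section 7 — Protected Handling: the controller is established outside the jurisdiction? no; Primary Operation (section 11)? no; Protected Activity (section 8)? yes — 1 of 3 hold (need ≥2) → not satisfied.
section 6 — Qualifying Transfer: [the data subjects have given explicit consent? yes] AND [not a Protected Handling (section 7)? yes] → satisfied.
section 12 — Tier V Processing: [the processing is carried out by automated means? yes] OR [the data relate to criminal convictions? yes] → satisfied.
section 1 — Controlled Transfer: the processing is carried out by automated means? yes; the data relate to criminal convictions? yes; Tier V Processing (section 12)? yes — 3 of 3 hold (need ≥2) → satisfied.
section 13 — Tier V Use: [Controlled Transfer (section 1)? yes] AND [the data include special-category information? yes] → satisfied.
section 14 — Provisional Use: [Qualifying Transfer (section 6)? yes] OR [Tier V Use (section 13)? yes] → satisfied.
section 2 — Tier IV Operation: [not a Provisional Use (section 14)? no] OR [the recipient is in a country with an adequacy finding? no] → not satisfied.
section 3 — Chargeable Handling: [Tier IV Operation (section 2)? no] OR [a data-protection impact assessment has been completed? no] → not satisfied.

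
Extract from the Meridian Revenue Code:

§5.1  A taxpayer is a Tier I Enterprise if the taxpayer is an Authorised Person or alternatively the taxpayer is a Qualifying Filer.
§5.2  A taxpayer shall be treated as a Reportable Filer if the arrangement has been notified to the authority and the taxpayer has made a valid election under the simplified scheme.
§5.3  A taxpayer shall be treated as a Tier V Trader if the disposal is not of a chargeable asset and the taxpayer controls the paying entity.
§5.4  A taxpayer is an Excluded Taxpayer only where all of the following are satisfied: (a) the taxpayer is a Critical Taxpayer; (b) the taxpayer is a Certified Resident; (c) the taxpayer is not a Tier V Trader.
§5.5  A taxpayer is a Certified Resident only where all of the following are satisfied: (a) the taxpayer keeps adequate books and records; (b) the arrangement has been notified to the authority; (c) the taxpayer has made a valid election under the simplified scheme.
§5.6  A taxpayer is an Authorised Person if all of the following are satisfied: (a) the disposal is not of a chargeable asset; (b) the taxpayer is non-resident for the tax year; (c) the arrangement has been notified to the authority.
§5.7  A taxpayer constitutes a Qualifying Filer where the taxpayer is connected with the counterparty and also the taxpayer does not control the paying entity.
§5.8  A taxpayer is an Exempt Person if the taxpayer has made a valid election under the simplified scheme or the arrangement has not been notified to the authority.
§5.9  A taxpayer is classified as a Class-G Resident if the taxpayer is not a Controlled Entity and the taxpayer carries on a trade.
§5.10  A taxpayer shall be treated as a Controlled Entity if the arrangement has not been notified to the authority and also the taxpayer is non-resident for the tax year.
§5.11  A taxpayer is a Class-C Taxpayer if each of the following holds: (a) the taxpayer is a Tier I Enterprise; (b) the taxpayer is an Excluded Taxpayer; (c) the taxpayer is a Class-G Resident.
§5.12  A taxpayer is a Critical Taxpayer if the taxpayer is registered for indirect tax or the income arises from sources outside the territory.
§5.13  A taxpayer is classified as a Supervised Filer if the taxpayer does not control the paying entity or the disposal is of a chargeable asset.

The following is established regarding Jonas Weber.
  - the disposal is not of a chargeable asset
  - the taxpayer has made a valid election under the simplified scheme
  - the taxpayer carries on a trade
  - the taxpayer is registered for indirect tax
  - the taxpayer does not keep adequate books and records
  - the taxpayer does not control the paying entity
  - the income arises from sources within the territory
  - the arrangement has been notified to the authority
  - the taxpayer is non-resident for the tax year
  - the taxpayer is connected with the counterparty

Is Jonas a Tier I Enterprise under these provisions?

§5.6 — Authorised Person: [the disposal is not of a chargeable asset? yes] AND [the taxpayer is non-resident for the tax year? yes] AND [the arrangement has been notified to the authority? yes] → satisfied.
§5.7 — Qualifying Filer: [the taxpayer is connected with the counterparty? yes] AND [the taxpayer does not control the paying entity? yes] → satisfied.
§5.1 — Tier I Enterprise: [Authorised Person (§5.6)? yes] OR [Qualifying Filer (§5.7)? yes] → satisfied.

Yes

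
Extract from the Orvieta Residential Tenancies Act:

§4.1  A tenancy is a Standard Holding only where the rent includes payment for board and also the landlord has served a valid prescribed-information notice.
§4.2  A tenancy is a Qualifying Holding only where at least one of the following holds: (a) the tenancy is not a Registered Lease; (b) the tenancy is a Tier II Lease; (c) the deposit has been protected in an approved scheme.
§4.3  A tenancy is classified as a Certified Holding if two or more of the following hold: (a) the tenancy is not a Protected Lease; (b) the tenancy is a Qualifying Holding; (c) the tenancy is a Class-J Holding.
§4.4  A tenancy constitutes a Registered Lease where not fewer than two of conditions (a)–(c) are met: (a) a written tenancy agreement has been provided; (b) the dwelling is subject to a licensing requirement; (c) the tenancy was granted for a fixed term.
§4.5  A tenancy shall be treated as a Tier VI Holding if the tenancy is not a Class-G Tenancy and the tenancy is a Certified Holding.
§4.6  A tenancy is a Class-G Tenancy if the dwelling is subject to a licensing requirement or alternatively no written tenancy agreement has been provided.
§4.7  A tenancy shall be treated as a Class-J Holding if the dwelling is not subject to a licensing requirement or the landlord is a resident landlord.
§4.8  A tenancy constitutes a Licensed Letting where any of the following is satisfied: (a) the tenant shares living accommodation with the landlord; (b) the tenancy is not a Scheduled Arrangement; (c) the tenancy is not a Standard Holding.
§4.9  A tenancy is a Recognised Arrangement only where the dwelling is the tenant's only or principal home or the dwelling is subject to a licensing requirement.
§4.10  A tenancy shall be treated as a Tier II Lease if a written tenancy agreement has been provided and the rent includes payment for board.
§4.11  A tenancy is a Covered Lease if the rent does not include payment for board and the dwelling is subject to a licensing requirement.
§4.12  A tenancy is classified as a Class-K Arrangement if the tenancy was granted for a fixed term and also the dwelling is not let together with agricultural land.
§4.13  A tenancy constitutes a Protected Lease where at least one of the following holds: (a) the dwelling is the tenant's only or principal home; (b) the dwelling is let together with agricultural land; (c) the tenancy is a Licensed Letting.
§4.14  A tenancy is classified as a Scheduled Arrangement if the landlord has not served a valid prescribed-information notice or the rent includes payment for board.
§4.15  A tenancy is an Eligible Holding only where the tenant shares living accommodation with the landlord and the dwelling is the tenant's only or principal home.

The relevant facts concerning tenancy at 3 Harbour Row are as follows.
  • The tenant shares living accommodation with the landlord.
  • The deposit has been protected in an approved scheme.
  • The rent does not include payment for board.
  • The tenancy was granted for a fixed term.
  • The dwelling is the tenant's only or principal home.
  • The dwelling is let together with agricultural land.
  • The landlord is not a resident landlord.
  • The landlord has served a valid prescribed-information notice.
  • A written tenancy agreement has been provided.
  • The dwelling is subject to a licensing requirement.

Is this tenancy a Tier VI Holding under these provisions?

§4.6 — Class-G Tenancy: [the dwelling is subject to a licensing requirement? yes] OR [no written tenancy agreement has been provided? no] → satisfied.
§4.14 — Scheduled Arrangement: [the landlord has not served a valid prescribed-information notice? no] OR [the rent includes payment for board? no] → not satisfied.
§4.1 — Standard Holding: [the rent includes payment for board? no] AND [the landlord has served a valid prescribed-information notice? yes] → not satisfied.
§4.8 — Licensed Letting: [the tenant shares living accommodation with the landlord? yes] OR [not a Scheduled Arrangement (§4.14)? yes] OR [not a Standard Holding (§4.1)? yes] → satisfied.
§4.13 — Protected Lease: [the dwelling is the tenant's only or principal home? yes] OR [the dwelling is let together with agricultural land? yes] OR [Licensed Letting (§4.8)? yes] → satisfied.
§4.4 — Registered Lease: a written tenancy agreement has been provided? yes; the dwelling is subject to a licensing requirement? yes; the tenancy was granted for a fixed term? yes — 3 of 3 hold (need ≥2) → satisfied.
§4.10 — Tier II Lease: [a written tenancy agreement has been provided? yes] AND [the rent includes payment for board? no] → not satisfied.
§4.2 — Qualifying Holding: [not a Registered Lease (§4.4)? no] OR [Tier II Lease (§4.10)? no] OR [the deposit has been protected in an approved scheme? yes] → satisfied.
§4.7 — Class-J Holding: [the dwelling is not subject to a licensing requirement? no] OR [the landlord is a resident landlord? no] → not satisfied.
§4.3 — Certified Holding: not a Protected Lease (§4.13)? no; Qualifying Holding (§4.2)? yes; Class-J Holding (§4.7)? no — 1 of 3 hold (need ≥2) → not satisfied.
§4.5 — Tier VI Holding: [not a Class-G Tenancy (§4.6)? no] AND [Certified Holding (§4.3)? no] → not satisfied.

No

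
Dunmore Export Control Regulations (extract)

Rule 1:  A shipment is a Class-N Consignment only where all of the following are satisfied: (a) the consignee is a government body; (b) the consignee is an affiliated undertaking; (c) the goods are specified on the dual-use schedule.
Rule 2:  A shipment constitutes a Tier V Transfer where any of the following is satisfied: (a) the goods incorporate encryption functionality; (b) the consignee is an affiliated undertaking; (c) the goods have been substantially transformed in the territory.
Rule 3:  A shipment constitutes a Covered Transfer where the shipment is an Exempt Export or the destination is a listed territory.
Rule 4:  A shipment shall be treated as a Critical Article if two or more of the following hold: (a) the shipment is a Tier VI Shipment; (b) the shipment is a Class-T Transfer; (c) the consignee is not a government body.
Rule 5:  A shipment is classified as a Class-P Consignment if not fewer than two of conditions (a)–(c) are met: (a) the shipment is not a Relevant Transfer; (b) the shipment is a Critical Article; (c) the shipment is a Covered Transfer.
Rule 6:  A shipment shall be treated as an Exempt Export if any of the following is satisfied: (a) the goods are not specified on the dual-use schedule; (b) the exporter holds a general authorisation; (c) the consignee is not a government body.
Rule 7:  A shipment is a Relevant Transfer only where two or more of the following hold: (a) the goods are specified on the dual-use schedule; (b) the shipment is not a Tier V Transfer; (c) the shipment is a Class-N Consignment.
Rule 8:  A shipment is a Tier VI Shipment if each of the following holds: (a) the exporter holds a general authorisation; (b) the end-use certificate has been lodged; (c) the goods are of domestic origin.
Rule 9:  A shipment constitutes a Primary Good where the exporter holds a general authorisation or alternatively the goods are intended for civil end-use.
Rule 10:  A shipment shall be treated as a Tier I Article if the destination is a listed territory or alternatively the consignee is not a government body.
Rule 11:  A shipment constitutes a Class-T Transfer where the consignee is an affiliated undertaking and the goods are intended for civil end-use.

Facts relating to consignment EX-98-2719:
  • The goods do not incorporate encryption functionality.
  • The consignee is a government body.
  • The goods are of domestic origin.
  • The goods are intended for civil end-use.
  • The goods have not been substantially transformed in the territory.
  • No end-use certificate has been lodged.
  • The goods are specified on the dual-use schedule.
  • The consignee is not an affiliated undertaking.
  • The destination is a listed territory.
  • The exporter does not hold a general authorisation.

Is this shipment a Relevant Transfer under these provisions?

Under rule 2: the goods incorporate encryption functionality? no; or the consignee is an affiliated undertaking? no; or the goods have been substantially transformed in the territory? no. So the shipment is not a Tier V Transfer.
Under rule 1: the consignee is a government body? yes; and the consignee is an affiliated undertaking? no; and the goods are specified on the dual-use schedule? yes. So the shipment is not a Class-N Consignment.
Under rule 7: the goods are specified on the dual-use schedule? yes; not a Tier V Transfer (rule 2)? yes; Class-N Consignment (rule 1)? no — 2 of 3 hold (need ≥2) → satisfied.

Yes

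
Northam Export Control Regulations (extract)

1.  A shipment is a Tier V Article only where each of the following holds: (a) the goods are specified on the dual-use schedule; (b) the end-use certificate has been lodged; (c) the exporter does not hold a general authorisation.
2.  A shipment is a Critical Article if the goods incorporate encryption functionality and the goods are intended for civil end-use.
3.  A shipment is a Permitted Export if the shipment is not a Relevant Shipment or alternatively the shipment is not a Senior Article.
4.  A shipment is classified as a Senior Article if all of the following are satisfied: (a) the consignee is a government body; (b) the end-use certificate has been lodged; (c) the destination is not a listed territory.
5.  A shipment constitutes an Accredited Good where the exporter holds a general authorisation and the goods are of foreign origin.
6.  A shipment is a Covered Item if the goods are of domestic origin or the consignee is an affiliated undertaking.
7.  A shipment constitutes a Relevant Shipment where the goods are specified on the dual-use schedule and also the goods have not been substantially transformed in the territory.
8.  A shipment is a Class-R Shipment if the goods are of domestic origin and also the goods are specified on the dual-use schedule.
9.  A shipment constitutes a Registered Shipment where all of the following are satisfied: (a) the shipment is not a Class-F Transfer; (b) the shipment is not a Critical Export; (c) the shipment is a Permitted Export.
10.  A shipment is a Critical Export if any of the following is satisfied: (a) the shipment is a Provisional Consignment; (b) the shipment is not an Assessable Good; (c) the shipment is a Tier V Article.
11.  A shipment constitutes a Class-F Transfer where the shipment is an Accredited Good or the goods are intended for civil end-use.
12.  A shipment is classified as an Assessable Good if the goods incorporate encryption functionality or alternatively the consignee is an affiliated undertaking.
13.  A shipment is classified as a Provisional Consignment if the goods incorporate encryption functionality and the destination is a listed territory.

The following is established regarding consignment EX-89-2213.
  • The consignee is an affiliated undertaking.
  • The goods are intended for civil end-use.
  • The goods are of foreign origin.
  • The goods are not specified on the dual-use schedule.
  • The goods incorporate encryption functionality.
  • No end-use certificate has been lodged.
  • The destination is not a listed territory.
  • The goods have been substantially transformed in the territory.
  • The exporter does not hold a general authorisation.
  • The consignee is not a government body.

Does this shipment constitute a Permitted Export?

paragraph 7 — Relevant Shipment: [the goods are specified on the dual-use schedule? no] AND [the goods have not been substantially transformed in the territory? no] → not satisfied.
paragraph 4 — Senior Article: [the consignee is a government body? no] AND [the end-use certificate has been lodged? no] AND [the destination is not a listed territory? yes] → not satisfied.
paragraph 3 — Permitted Export: [not a Relevant Shipment (paragraph 7)? yes] OR [not a Senior Article (paragraph 4)? yes] → satisfied.

Yes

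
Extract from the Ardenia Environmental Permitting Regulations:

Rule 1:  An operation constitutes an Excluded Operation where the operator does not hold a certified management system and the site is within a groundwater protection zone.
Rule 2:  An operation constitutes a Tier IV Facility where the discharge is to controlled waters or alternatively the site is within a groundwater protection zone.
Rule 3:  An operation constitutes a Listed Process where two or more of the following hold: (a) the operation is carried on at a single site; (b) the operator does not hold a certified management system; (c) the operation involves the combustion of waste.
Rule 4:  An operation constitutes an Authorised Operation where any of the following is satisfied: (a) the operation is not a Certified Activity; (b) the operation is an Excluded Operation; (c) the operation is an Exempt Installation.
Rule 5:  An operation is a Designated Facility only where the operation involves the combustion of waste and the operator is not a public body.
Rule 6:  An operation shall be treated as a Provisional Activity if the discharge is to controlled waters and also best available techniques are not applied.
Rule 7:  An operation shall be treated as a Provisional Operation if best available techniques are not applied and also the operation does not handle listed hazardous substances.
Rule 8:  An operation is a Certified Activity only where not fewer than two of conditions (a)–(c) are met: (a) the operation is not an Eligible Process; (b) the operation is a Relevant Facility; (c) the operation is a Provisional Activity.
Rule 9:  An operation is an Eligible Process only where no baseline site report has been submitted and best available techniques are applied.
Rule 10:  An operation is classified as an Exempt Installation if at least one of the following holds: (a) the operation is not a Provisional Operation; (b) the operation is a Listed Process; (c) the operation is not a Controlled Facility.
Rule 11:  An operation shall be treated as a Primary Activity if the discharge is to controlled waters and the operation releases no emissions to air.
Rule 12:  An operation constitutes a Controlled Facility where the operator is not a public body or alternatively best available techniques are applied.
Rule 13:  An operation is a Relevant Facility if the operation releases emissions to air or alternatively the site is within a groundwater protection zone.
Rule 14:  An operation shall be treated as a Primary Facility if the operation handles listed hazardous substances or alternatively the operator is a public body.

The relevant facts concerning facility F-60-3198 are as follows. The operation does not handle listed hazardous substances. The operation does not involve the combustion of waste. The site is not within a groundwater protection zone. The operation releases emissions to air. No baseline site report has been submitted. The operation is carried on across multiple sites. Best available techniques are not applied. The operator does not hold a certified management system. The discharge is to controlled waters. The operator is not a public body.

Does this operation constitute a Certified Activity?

Under rule 9: no baseline site report has been submitted? yes; and best available techniques are applied? no. So the operation is not an Eligible Process.
Under rule 13: the operation releases emissions to air? yes; or the site is within a groundwater protection zone? no. So the operation is a Relevant Facility.
Under rule 6: the discharge is to controlled waters? yes; and best available techniques are not applied? yes. So the operation is a Provisional Activity.
Under rule 8: not an Eligible Process (rule 9)? yes; Relevant Facility (rule 13)? yes; Provisional Activity (rule 6)? yes — 3 of 3 hold (need ≥2) → satisfied.

Yes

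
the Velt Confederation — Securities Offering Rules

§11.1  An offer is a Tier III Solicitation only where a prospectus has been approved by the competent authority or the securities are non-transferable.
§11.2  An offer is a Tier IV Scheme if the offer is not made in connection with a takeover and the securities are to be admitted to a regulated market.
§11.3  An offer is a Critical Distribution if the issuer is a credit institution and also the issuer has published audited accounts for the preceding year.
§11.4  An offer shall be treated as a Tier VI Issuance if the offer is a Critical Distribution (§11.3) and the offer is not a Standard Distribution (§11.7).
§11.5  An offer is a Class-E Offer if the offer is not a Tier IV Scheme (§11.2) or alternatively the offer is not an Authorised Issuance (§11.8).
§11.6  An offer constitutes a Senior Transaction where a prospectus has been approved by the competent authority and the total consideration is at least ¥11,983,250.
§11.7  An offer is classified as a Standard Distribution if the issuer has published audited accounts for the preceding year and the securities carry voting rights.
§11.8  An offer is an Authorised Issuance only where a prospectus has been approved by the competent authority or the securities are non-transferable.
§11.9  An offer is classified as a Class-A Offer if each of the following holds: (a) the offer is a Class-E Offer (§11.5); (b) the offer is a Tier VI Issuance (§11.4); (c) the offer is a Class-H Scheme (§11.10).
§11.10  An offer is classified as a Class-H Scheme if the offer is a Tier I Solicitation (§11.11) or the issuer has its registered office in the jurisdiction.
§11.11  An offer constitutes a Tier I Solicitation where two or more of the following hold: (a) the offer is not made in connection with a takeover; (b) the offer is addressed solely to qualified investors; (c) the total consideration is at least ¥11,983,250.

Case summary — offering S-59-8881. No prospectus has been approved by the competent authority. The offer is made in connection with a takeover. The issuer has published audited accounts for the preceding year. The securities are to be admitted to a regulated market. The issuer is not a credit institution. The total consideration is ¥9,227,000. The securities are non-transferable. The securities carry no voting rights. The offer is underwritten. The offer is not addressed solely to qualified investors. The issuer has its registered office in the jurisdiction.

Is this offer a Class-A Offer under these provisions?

§11.2 — Tier IV Scheme: [the offer is not made in connection with a takeover? no] AND [the securities are to be admitted to a regulated market? yes] → not satisfied.
§11.8 — Authorised Issuance: [a prospectus has been approved by the competent authority? no] OR [the securities are non-transferable? yes] → satisfied.
§11.5 — Class-E Offer: [not a Tier IV Scheme (§11.2)? yes] OR [not an Authorised Issuance (§11.8)? no] → satisfied.
§11.3 — Critical Distribution: [the issuer is a credit institution? no] AND [the issuer has published audited accounts for the preceding year? yes] → not satisfied.
§11.7 — Standard Distribution: [the issuer has published audited accounts for the preceding year? yes] AND [the securities carry voting rights? no] → not satisfied.
§11.4 — Tier VI Issuance: [Critical Distribution (§11.3)? no] AND [not a Standard Distribution (§11.7)? yes] → not satisfied.
§11.11 — Tier I Solicitation: the offer is not made in connection with a takeover? no; the offer is addressed solely to qualified investors? no; total consideration: ¥9,227,000 ≥ ¥11,983,250? no — 0 of 3 hold (need ≥2) → not satisfied.
§11.10 — Class-H Scheme: [Tier I Solicitation (§11.11)? no] OR [the issuer has its registered office in the jurisdiction? yes] → satisfied.
§11.9 — Class-A Offer: [Class-E Offer (§11.5)? yes] AND [Tier VI Issuance (§11.4)? no] AND [Class-H Scheme (§11.10)? yes] → not satisfied.

No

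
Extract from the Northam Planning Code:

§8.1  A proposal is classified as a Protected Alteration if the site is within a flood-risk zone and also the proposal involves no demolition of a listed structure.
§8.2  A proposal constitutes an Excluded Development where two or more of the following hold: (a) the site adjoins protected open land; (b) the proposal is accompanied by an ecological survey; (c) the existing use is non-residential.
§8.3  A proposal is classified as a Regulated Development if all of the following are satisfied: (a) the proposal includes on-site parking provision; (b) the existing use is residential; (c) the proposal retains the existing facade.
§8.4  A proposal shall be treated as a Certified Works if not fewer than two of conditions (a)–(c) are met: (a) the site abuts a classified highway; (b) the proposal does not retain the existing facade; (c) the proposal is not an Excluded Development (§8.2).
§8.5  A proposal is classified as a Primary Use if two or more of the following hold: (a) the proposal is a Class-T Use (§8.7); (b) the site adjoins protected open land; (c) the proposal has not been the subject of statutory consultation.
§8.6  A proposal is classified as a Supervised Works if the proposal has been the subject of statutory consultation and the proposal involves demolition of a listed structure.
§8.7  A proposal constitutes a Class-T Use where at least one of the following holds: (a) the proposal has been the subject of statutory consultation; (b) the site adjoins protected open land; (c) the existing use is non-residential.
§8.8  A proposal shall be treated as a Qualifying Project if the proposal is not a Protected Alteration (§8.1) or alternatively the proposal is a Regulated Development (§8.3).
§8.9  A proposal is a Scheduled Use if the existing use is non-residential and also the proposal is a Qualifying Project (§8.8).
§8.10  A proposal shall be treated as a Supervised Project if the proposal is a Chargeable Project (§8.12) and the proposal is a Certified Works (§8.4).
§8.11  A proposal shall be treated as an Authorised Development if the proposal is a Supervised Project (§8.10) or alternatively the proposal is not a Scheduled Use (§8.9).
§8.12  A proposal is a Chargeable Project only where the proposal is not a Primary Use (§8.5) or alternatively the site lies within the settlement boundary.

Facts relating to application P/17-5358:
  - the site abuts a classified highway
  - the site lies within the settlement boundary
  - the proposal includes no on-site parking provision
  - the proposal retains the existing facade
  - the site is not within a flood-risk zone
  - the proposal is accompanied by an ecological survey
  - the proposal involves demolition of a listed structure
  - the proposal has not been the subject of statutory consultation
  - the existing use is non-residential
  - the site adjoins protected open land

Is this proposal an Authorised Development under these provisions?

No

Under §8.7: the proposal has been the subject of statutory consultation? no; or the site adjoins protected open land? yes; or the existing use is non-residential? yes. So the proposal is a Class-T Use.
Under §8.5: Class-T Use (§8.7)? yes; the site adjoins protected open land? yes; the proposal has not been the subject of statutory consultation? yes — 3 of 3 hold (need ≥2) → satisfied.
Under §8.12: not a Primary Use (§8.5)? no; or the site lies within the settlement boundary? yes. So the proposal is a Chargeable Project.
Under §8.2: the site adjoins protected open land? yes; the proposal is accompanied by an ecological survey? yes; the existing use is non-residential? yes — 3 of 3 hold (need ≥2) → satisfied.
Under §8.4: the site abuts a classified highway? yes; the proposal does not retain the existing facade? no; not an Excluded Development (§8.2)? no — 1 of 3 hold (need ≥2) → not satisfied.
Under §8.10: Chargeable Project (§8.12)? yes; and Certified Works (§8.4)? no. So the proposal is not a Supervised Project.
Under §8.1: the site is within a flood-risk zone? no; and the proposal involves no demolition of a listed structure? no. So the proposal is not a Protected Alteration.
Under §8.3: the proposal includes on-site parking provision? no; and the existing use is residential? no; and the proposal retains the existing facade? yes. So the proposal is not a Regulated Development.
Under §8.8: not a Protected Alteration (§8.1)? yes; or Regulated Development (§8.3)? no. So the proposal is a Qualifying Project.
Under §8.9: the existing use is non-residential? yes; and Qualifying Project (§8.8)? yes. So the proposal is a Scheduled Use.
Under §8.11: Supervised Project (§8.10)? no; or not a Scheduled Use (§8.9)? no. So the proposal is not an Authorised Development.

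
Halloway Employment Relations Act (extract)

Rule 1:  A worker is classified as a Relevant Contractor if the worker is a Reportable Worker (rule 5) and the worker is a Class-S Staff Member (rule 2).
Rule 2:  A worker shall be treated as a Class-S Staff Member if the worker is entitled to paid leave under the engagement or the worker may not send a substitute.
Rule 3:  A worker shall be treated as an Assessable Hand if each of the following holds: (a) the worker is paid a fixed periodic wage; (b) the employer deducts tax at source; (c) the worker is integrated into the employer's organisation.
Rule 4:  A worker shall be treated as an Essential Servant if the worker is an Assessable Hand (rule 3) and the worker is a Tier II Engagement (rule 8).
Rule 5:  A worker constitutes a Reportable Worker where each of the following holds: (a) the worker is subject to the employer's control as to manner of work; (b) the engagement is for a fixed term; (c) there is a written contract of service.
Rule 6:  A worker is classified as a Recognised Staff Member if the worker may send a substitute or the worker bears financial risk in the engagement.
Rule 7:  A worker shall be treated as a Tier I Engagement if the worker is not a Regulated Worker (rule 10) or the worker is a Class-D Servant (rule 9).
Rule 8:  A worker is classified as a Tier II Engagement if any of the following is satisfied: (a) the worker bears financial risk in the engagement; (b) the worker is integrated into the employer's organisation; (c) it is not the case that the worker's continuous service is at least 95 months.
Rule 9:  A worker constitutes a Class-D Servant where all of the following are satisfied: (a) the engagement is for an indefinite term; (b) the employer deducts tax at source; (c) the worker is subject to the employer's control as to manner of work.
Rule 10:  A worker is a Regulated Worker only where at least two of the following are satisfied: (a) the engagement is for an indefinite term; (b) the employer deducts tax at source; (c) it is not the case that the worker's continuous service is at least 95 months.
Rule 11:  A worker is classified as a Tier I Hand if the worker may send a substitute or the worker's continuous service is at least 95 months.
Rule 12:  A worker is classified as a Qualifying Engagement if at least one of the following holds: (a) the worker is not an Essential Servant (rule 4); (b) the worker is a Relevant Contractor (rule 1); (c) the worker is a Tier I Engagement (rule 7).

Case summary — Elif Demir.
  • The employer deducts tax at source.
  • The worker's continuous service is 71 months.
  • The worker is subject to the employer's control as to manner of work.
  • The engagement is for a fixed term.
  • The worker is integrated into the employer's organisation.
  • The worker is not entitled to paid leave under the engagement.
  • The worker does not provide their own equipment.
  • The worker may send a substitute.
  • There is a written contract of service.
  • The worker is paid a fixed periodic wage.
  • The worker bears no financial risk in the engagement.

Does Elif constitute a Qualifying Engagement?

No

Under rule 3: the worker is paid a fixed periodic wage? yes; and the employer deducts tax at source? yes; and the worker is integrated into the employer's organisation? yes. So the worker is an Assessable Hand.
Under rule 8: the worker bears financial risk in the engagement? no; or the worker is integrated into the employer's organisation? yes; or worker's continuous service: 71 months ≥ 95 months? no, so negated condition yes. So the worker is a Tier II Engagement.
Under rule 4: Assessable Hand (rule 3)? yes; and Tier II Engagement (rule 8)? yes. So the worker is an Essential Servant.
Under rule 5: the worker is subject to the employer's control as to manner of work? yes; and the engagement is for a fixed term? yes; and there is a written contract of service? yes. So the worker is a Reportable Worker.
Under rule 2: the worker is entitled to paid leave under the engagement? no; or the worker may not send a substitute? no. So the worker is not a Class-S Staff Member.
Under rule 1: Reportable Worker (rule 5)? yes; and Class-S Staff Member (rule 2)? no. So the worker is not a Relevant Contractor.
Under rule 10: the engagement is for an indefinite term? no; the employer deducts tax at source? yes; worker's continuous service: 71 months ≥ 95 months? no, so negated condition yes — 2 of 3 hold (need ≥2) → satisfied.
Under rule 9: the engagement is for an indefinite term? no; and the employer deducts tax at source? yes; and the worker is subject to the employer's control as to manner of work? yes. So the worker is not a Class-D Servant.
Under rule 7: not a Regulated Worker (rule 10)? no; or Class-D Servant (rule 9)? no. So the worker is not a Tier I Engagement.
Under rule 12: not an Essential Servant (rule 4)? no; or Relevant Contractor (rule 1)? no; or Tier I Engagement (rule 7)? no. So the worker is not a Qualifying Engagement.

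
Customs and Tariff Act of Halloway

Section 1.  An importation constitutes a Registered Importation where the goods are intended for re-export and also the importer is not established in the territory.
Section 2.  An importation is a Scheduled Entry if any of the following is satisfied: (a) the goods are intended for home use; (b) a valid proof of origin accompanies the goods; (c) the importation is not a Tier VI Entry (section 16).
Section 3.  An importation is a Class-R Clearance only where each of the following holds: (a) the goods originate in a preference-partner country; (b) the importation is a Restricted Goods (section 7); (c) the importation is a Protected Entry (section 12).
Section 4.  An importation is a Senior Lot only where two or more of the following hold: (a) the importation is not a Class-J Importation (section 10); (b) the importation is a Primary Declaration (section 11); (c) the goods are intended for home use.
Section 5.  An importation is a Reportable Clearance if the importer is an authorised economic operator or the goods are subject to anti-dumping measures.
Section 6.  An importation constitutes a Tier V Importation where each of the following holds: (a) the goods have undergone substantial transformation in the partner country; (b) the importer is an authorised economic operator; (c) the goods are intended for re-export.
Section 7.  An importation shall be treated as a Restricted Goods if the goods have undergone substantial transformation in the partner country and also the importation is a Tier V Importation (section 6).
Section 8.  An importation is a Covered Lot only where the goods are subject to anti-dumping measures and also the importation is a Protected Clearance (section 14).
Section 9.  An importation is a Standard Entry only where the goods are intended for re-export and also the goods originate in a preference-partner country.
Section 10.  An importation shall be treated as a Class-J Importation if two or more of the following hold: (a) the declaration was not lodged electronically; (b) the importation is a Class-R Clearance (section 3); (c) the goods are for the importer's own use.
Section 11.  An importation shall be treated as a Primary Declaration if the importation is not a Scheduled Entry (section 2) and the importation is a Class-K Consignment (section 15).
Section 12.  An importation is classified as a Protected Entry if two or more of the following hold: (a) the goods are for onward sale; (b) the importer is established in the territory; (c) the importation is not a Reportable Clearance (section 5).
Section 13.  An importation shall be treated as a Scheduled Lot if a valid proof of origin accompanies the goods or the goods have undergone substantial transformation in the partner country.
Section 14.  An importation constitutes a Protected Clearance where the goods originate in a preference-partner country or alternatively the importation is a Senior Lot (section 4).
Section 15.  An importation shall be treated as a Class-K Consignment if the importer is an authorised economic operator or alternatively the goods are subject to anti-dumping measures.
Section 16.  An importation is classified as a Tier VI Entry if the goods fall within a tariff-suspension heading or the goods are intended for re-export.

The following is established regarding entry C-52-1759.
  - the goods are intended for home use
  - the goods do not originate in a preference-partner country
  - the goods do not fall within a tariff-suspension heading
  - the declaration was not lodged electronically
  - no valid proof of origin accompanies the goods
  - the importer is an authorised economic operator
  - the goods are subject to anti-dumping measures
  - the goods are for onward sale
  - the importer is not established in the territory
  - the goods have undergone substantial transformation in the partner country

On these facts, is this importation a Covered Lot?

Yes

section 6 — Tier V Importation: [the goods have undergone substantial transformation in the partner country? yes] AND [the importer is an authorised economic operator? yes] AND [the goods are intended for re-export? no] → not satisfied.
section 7 — Restricted Goods: [the goods have undergone substantial transformation in the partner country? yes] AND [Tier V Importation (section 6)? no] → not satisfied.
section 5 — Reportable Clearance: [the importer is an authorised economic operator? yes] OR [the goods are subject to anti-dumping measures? yes] → satisfied.
section 12 — Protected Entry: the goods are for onward sale? yes; the importer is established in the territory? no; not a Reportable Clearance (section 5)? no — 1 of 3 hold (need ≥2) → not satisfied.
section 3 — Class-R Clearance: [the goods originate in a preference-partner country? no] AND [Restricted Goods (section 7)? no] AND [Protected Entry (section 12)? no] → not satisfied.
section 10 — Class-J Importation: the declaration was not lodged electronically? yes; Class-R Clearance (section 3)? no; the goods are for the importer's own use? no — 1 of 3 hold (need ≥2) → not satisfied.
section 16 — Tier VI Entry: [the goods fall within a tariff-suspension heading? no] OR [the goods are intended for re-export? no] → not satisfied.
section 2 — Scheduled Entry: [the goods are intended for home use? yes] OR [a valid proof of origin accompanies the goods? no] OR [not a Tier VI Entry (section 16)? yes] → satisfied.
section 15 — Class-K Consignment: [the importer is an authorised economic operator? yes] OR [the goods are subject to anti-dumping measures? yes] → satisfied.
section 11 — Primary Declaration: [not a Scheduled Entry (section 2)? no] AND [Class-K Consignment (section 15)? yes] → not satisfied.
section 4 — Senior Lot: not a Class-J Importation (section 10)? yes; Primary Declaration (section 11)? no; the goods are intended for home use? yes — 2 of 3 hold (need ≥2) → satisfied.
section 14 — Protected Clearance: [the goods originate in a preference-partner country? no] OR [Senior Lot (section 4)? yes] → satisfied.
section 8 — Covered Lot: [the goods are subject to anti-dumping measures? yes] AND [Protected Clearance (section 14)? yes] → satisfied.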